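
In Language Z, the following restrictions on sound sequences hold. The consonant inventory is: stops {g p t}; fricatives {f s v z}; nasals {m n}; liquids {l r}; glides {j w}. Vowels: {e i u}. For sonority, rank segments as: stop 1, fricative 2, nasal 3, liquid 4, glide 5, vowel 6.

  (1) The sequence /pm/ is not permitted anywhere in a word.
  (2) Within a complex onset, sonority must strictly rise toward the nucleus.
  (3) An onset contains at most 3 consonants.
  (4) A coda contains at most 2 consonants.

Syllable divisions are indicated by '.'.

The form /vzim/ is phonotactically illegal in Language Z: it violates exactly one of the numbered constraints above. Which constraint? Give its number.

2

/vzim/: syllable 1 onset /vz/: /v/ (fricative, 2) → /z/ (fricative, 2) does not rise.
This is a violation of constraint 2: "Within a complex onset, sonority must strictly rise toward the nucleus."
The remaining constraints (1, 3, 4) are satisfied.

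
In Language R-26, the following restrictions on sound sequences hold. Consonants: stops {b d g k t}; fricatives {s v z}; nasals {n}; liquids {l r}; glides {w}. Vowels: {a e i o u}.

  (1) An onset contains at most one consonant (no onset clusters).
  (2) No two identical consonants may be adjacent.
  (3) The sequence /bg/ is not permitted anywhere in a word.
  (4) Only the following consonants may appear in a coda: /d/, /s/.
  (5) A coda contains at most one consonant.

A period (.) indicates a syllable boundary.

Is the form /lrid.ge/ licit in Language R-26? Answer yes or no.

no

/lrid.ge/ — violates constraint 1: syllable 1 onset /lr/ has 2 consonants (> 1) → illicit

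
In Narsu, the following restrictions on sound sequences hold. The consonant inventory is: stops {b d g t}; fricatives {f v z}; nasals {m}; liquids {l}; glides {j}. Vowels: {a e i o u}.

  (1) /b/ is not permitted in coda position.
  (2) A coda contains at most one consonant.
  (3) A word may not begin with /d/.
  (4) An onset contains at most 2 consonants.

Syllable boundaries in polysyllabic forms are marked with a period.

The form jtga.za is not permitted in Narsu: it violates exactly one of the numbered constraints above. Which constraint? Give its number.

jtga.za: syllable 1 onset /jtg/ has 3 consonants (> 2).
This is a violation of constraint 4: "An onset contains at most 2 consonants."
The remaining constraints (1, 2, 3) are satisfied.

4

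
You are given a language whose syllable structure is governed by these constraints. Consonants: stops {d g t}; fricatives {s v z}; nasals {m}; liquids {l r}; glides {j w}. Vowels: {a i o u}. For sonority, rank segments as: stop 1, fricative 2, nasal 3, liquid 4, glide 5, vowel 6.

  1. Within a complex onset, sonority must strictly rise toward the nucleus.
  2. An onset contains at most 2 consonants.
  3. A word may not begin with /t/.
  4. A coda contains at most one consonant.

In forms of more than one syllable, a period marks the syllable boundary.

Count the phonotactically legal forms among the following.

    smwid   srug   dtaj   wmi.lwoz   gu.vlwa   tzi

1

smwid — violates constraint 2: syllable 1 onset /smw/ has 3 consonants (> 2) → phonotactically illegal
srug — σ1 onset /sr/ (2→4 rises), coda /g/ ok → phonotactically legal
dtaj — violates constraint 1: syllable 1 onset /dt/: /d/ (stop, 1) → /t/ (stop, 1) does not rise → phonotactically illegal
wmi.lwoz — violates constraint 1: syllable 1 onset /wm/: /w/ (glide, 5) → /m/ (nasal, 3) does not rise → phonotactically illegal
gu.vlwa — violates constraint 2: syllable 2 onset /vlw/ has 3 consonants (> 2) → phonotactically illegal
tzi — violates constraint 3: word begins with /t/ → phonotactically illegal
Phonotactically legal: srug → 1.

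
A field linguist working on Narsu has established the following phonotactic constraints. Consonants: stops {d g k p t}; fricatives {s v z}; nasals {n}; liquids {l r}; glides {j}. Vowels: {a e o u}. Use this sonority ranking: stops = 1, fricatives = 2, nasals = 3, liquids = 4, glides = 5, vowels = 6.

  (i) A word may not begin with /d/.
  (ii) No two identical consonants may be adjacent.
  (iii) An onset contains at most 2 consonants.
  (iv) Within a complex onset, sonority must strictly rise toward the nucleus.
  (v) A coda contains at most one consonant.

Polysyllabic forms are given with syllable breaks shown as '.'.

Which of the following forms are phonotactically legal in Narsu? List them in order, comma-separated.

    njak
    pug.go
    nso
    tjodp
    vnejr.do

njak

njak — σ1 onset /nj/ (3→5 rises), coda /k/ ok → phonotactically legal
pug.go — violates constraint (ii): adjacent identical consonants /gg/ → phonotactically illegal
nso — violates constraint (iv): syllable 1 onset /ns/: /n/ (nasal, 3) → /s/ (fricative, 2) does not rise → phonotactically illegal
tjodp — violates constraint (v): syllable 1 coda /dp/ has 2 consonants (> 1) → phonotactically illegal
vnejr.do — violates constraint (v): syllable 1 coda /jr/ has 2 consonants (> 1) → phonotactically illegal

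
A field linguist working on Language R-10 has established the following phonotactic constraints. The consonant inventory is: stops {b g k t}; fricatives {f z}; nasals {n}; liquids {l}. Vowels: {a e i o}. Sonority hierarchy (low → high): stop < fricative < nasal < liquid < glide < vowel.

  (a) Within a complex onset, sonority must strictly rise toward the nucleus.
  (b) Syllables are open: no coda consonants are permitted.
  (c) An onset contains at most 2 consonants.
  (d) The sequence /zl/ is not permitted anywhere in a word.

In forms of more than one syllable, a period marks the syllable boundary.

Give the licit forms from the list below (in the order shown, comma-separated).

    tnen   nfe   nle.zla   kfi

kfi

tnen — violates constraint (b): syllable 1 coda /n/ has 1 consonant (> 0) → illicit
nfe — violates constraint (a): syllable 1 onset /nf/: /n/ (nasal, 3) → /f/ (fricative, 2) does not rise → illicit
nle.zla — violates constraint (d): contains banned sequence /zl/ → illicit
kfi — σ1 onset /kf/ (1→2 rises), coda /∅/ ok → licit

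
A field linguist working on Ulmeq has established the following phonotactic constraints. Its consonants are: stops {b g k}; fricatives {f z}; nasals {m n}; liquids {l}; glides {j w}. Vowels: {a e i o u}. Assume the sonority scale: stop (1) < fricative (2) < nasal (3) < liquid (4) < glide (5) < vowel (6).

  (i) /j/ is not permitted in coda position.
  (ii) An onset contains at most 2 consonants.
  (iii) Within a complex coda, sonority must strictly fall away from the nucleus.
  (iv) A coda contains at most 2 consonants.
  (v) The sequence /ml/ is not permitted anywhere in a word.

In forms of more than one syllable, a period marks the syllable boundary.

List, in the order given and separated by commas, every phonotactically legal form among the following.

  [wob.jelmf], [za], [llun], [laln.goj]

[wob.jelmf] — violates constraint (iv): syllable 2 coda /lmf/ has 3 consonants (> 2) → phonotactically illegal
[za] — σ1 onset /z/, coda /∅/ ok → phonotactically legal
[llun] — σ1 onset /ll/ (2C), coda /n/ ok → phonotactically legal
[laln.goj] — violates constraint (i): syllable 2 coda contains /j/ → phonotactically illegal

[za], [llun]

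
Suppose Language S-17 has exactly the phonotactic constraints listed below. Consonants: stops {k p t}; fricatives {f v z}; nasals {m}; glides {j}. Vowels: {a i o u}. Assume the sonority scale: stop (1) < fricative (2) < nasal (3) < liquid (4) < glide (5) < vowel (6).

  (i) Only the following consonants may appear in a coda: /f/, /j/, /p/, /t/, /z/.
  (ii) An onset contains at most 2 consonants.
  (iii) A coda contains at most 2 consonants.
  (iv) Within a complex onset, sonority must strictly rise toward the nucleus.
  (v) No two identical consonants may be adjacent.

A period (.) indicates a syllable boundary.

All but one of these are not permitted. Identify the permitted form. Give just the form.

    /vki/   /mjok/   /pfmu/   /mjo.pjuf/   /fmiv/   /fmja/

/mjo.pjuf/

/vki/ — violates constraint (iv): syllable 1 onset /vk/: /v/ (fricative, 2) → /k/ (stop, 1) does not rise → not permitted
/mjok/ — violates constraint (i): syllable 1 coda contains /k/, which is not a licensed coda consonant → not permitted
/pfmu/ — violates constraint (ii): syllable 1 onset /pfm/ has 3 consonants (> 2) → not permitted
/mjo.pjuf/ — σ1 onset /mj/ (3→5 rises), coda /∅/ ok; σ2 onset /pj/ (1→5 rises), coda /f/ ok → permitted
/fmiv/ — violates constraint (i): syllable 1 coda contains /v/, which is not a licensed coda consonant → not permitted
/fmja/ — violates constraint (ii): syllable 1 onset /fmj/ has 3 consonants (> 2) → not permitted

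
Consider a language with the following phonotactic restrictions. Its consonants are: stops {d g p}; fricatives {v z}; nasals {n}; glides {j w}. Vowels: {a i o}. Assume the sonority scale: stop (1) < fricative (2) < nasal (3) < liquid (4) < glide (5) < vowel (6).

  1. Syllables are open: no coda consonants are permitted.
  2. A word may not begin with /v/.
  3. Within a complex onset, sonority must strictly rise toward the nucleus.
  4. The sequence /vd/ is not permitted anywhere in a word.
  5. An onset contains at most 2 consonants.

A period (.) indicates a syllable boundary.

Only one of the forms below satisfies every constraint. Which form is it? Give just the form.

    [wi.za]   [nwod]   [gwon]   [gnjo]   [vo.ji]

[wi.za]

[wi.za] — σ1 onset /w/, coda /∅/ ok; σ2 onset /z/, coda /∅/ ok → permitted
[nwod] — violates constraint 1: syllable 1 coda /d/ has 1 consonant (> 0) → not permitted
[gwon] — violates constraint 1: syllable 1 coda /n/ has 1 consonant (> 0) → not permitted
[gnjo] — violates constraint 5: syllable 1 onset /gnj/ has 3 consonants (> 2) → not permitted
[vo.ji] — violates constraint 2: word begins with /v/ → not permitted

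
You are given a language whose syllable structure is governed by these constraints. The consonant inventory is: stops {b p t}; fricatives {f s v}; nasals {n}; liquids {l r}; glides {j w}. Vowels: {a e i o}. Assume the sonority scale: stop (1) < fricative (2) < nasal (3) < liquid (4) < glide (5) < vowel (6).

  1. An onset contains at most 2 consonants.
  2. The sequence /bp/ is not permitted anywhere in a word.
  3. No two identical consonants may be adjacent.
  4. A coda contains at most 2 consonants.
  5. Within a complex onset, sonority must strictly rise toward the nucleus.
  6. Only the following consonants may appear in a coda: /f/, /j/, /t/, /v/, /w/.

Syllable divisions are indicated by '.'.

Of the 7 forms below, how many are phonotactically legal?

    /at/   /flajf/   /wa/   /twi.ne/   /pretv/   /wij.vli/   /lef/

/at/ — σ1 onset /∅/, coda /t/ ok → phonotactically legal
/flajf/ — σ1 onset /fl/ (2→4 rises), coda /jf/ (2C) ok → phonotactically legal
/wa/ — σ1 onset /w/, coda /∅/ ok → phonotactically legal
/twi.ne/ — σ1 onset /tw/ (1→5 rises), coda /∅/ ok; σ2 onset /n/, coda /∅/ ok → phonotactically legal
/pretv/ — σ1 onset /pr/ (1→4 rises), coda /tv/ (2C) ok → phonotactically legal
/wij.vli/ — σ1 onset /w/, coda /j/ ok; σ2 onset /vl/ (2→4 rises), coda /∅/ ok → phonotactically legal
/lef/ — σ1 onset /l/, coda /f/ ok → phonotactically legal
Phonotactically legal: /at/, /flajf/, /wa/, /twi.ne/, /pretv/, /wij.vli/, /lef/ → 7.

7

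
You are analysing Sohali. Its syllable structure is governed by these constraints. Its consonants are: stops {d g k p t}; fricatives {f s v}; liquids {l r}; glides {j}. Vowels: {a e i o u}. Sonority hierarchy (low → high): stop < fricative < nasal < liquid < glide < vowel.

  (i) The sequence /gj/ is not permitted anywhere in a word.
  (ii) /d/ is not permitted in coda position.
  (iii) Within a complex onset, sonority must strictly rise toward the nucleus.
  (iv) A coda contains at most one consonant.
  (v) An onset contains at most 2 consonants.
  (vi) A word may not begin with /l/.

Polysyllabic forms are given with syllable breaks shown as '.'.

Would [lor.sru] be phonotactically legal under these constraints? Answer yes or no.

no

[lor.sru] — violates constraint (vi): word begins with /l/ → phonotactically illegal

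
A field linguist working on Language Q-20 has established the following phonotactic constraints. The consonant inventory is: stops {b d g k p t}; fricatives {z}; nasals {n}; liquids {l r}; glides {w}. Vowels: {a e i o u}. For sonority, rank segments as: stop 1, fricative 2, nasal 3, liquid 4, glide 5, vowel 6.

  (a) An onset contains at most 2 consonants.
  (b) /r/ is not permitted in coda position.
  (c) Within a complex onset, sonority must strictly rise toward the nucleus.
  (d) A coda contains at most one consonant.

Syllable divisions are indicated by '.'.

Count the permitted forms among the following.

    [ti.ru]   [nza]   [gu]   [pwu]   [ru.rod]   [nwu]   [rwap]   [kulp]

6

[ti.ru] — σ1 onset /t/, coda /∅/ ok; σ2 onset /r/, coda /∅/ ok → permitted
[nza] — violates constraint (c): syllable 1 onset /nz/: /n/ (nasal, 3) → /z/ (fricative, 2) does not rise → not permitted
[gu] — σ1 onset /g/, coda /∅/ ok → permitted
[pwu] — σ1 onset /pw/ (1→5 rises), coda /∅/ ok → permitted
[ru.rod] — σ1 onset /r/, coda /∅/ ok; σ2 onset /r/, coda /d/ ok → permitted
[nwu] — σ1 onset /nw/ (3→5 rises), coda /∅/ ok → permitted
[rwap] — σ1 onset /rw/ (4→5 rises), coda /p/ ok → permitted
[kulp] — violates constraint (d): syllable 1 coda /lp/ has 2 consonants (> 1) → not permitted
Permitted: [ti.ru], [gu], [pwu], [ru.rod], [nwu], [rwap] → 6.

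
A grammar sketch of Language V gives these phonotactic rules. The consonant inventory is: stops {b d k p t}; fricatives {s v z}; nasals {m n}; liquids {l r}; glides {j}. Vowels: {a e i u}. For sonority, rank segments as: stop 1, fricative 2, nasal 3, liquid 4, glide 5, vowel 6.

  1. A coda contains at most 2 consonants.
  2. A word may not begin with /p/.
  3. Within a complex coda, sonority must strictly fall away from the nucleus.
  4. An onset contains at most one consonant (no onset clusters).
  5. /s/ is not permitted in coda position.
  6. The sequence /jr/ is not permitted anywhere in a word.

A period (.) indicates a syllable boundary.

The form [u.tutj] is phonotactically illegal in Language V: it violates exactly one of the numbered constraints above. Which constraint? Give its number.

[u.tutj]: syllable 2 coda /tj/: /t/ (stop, 1) → /j/ (glide, 5) does not fall.
This is a violation of constraint 3: "Within a complex coda, sonority must strictly fall away from the nucleus."
The remaining constraints (1, 2, 4, 5, 6) are satisfied.

3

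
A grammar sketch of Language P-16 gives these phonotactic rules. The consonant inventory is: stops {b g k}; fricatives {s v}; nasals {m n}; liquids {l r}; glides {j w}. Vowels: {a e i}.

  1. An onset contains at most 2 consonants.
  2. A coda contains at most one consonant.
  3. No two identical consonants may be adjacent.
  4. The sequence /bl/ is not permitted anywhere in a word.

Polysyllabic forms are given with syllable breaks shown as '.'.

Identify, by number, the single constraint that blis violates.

4

blis: contains banned sequence /bl/.
This is a violation of constraint 4: "The sequence /bl/ is not permitted anywhere in a word."
The remaining constraints (1, 2, 3) are satisfied.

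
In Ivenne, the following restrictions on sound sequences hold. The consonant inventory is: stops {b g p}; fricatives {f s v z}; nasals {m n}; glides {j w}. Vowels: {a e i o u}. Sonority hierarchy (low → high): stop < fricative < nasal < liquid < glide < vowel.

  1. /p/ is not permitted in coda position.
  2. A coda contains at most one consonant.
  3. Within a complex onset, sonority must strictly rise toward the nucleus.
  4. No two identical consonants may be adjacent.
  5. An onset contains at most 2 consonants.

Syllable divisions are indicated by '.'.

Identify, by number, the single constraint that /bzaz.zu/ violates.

/bzaz.zu/: adjacent identical consonants /zz/.
This is a violation of constraint 4: "No two identical consonants may be adjacent."
The remaining constraints (1, 2, 3, 5) are satisfied.

4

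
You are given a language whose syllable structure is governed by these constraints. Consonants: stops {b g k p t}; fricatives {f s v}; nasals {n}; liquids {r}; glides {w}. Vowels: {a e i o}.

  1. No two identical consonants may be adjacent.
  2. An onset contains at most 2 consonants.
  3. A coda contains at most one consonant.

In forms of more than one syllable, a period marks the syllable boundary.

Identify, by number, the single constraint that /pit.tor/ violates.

/pit.tor/: adjacent identical consonants /tt/.
This is a violation of constraint 1: "No two identical consonants may be adjacent."
The remaining constraints (2, 3) are satisfied.

1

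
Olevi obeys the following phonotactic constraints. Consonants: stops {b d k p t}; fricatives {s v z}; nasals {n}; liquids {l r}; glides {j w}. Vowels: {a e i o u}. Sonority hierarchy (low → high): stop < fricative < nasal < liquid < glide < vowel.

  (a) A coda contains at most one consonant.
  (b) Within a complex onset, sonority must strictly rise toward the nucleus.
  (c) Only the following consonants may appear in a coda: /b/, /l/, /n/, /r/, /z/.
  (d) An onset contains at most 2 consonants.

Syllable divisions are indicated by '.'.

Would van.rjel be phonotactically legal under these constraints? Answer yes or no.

yes

van.rjel — σ1 onset /v/, coda /n/ ok; σ2 onset /rj/ (4→5 rises), coda /l/ ok → phonotactically legal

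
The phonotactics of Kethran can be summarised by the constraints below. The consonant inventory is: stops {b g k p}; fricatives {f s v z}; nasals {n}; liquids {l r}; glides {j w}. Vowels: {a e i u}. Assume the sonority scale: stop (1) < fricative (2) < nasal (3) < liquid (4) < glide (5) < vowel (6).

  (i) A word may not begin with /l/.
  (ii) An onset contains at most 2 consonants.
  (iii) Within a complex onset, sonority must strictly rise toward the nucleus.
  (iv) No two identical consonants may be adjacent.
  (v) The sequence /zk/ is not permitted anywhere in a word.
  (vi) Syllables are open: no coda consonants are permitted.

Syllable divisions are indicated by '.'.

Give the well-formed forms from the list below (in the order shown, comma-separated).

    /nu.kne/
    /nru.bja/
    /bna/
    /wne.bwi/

/nu.kne/, /nru.bja/, /bna/

/nu.kne/ — σ1 onset /n/, coda /∅/ ok; σ2 onset /kn/ (1→3 rises), coda /∅/ ok → well-formed
/nru.bja/ — σ1 onset /nr/ (3→4 rises), coda /∅/ ok; σ2 onset /bj/ (1→5 rises), coda /∅/ ok → well-formed
/bna/ — σ1 onset /bn/ (1→3 rises), coda /∅/ ok → well-formed
/wne.bwi/ — violates constraint (iii): syllable 1 onset /wn/: /w/ (glide, 5) → /n/ (nasal, 3) does not rise → ill-formed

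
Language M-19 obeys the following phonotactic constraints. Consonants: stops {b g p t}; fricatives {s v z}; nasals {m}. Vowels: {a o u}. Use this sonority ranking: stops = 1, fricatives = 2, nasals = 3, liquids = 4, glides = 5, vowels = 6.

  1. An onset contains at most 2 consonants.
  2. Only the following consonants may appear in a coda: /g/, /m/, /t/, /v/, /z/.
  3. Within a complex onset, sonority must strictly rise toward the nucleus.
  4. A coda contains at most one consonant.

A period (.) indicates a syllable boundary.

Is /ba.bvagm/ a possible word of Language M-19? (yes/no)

/ba.bvagm/ — violates constraint 4: syllable 2 coda /gm/ has 2 consonants (> 1) → not permitted

no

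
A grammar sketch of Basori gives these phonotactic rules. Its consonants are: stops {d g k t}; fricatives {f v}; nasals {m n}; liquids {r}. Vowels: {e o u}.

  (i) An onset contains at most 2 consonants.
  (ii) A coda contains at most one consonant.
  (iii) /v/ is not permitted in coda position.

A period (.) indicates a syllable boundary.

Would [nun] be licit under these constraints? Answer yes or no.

[nun] — σ1 onset /n/, coda /n/ ok → licit

yes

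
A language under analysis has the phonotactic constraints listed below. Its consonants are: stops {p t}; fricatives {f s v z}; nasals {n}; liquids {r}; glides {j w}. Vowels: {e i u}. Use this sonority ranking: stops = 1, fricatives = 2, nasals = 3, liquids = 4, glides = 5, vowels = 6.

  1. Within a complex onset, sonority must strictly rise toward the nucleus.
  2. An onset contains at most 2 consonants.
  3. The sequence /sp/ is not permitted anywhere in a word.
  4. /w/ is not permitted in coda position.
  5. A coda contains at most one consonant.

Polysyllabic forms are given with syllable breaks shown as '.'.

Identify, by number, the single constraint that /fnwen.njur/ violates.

2

/fnwen.njur/: syllable 1 onset /fnw/ has 3 consonants (> 2).
This is a violation of constraint 2: "An onset contains at most 2 consonants."
The remaining constraints (1, 3, 4, 5) are satisfied.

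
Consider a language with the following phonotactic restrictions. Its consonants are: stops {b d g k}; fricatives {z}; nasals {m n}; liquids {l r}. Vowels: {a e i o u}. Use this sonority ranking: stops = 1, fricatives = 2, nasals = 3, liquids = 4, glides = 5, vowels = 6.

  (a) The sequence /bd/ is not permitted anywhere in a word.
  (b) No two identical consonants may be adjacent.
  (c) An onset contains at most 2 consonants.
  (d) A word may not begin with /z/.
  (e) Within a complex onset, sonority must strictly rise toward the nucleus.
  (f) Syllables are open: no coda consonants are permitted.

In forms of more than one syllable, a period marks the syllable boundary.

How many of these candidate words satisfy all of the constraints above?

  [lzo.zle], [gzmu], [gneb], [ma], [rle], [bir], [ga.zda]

[lzo.zle] — violates constraint (e): syllable 1 onset /lz/: /l/ (liquid, 4) → /z/ (fricative, 2) does not rise → not permitted
[gzmu] — violates constraint (c): syllable 1 onset /gzm/ has 3 consonants (> 2) → not permitted
[gneb] — violates constraint (f): syllable 1 coda /b/ has 1 consonant (> 0) → not permitted
[ma] — σ1 onset /m/, coda /∅/ ok → permitted
[rle] — violates constraint (e): syllable 1 onset /rl/: /r/ (liquid, 4) → /l/ (liquid, 4) does not rise → not permitted
[bir] — violates constraint (f): syllable 1 coda /r/ has 1 consonant (> 0) → not permitted
[ga.zda] — violates constraint (e): syllable 2 onset /zd/: /z/ (fricative, 2) → /d/ (stop, 1) does not rise → not permitted
Permitted: [ma] → 1.

1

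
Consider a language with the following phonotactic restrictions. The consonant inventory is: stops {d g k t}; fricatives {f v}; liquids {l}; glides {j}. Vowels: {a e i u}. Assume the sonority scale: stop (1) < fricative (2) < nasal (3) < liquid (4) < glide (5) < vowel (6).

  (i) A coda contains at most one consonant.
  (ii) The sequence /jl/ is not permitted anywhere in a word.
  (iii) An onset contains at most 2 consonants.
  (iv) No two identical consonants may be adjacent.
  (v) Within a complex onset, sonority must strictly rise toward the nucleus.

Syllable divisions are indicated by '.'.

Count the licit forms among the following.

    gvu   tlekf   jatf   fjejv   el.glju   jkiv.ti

gvu — σ1 onset /gv/ (1→2 rises), coda /∅/ ok → licit
tlekf — violates constraint (i): syllable 1 coda /kf/ has 2 consonants (> 1) → illicit
jatf — violates constraint (i): syllable 1 coda /tf/ has 2 consonants (> 1) → illicit
fjejv — violates constraint (i): syllable 1 coda /jv/ has 2 consonants (> 1) → illicit
el.glju — violates constraint (iii): syllable 2 onset /glj/ has 3 consonants (> 2) → illicit
jkiv.ti — violates constraint (v): syllable 1 onset /jk/: /j/ (glide, 5) → /k/ (stop, 1) does not rise → illicit
Licit: gvu → 1.

1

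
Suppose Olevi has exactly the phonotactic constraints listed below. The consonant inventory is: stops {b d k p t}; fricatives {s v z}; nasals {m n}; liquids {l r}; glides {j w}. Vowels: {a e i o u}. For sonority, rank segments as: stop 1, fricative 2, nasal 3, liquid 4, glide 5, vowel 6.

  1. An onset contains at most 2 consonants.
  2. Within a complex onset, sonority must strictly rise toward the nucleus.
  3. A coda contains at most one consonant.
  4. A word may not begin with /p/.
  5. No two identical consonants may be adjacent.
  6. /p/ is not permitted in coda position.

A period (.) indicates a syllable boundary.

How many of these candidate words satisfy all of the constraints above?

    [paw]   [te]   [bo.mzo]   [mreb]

2

[paw] — violates constraint 4: word begins with /p/ → ill-formed
[te] — σ1 onset /t/, coda /∅/ ok → well-formed
[bo.mzo] — violates constraint 2: syllable 2 onset /mz/: /m/ (nasal, 3) → /z/ (fricative, 2) does not rise → ill-formed
[mreb] — σ1 onset /mr/ (3→4 rises), coda /b/ ok → well-formed
Well-formed: [te], [mreb] → 2.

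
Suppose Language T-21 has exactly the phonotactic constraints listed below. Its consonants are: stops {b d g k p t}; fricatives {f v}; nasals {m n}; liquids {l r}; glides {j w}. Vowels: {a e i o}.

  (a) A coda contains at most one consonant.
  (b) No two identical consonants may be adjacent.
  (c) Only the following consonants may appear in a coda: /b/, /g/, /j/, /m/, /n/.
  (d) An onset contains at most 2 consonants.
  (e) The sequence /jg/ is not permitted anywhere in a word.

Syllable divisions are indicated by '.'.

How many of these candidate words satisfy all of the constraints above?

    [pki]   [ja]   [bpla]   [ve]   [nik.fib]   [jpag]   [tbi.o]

5

[pki] — σ1 onset /pk/ (2C), coda /∅/ ok → permitted
[ja] — σ1 onset /j/, coda /∅/ ok → permitted
[bpla] — violates constraint (d): syllable 1 onset /bpl/ has 3 consonants (> 2) → not permitted
[ve] — σ1 onset /v/, coda /∅/ ok → permitted
[nik.fib] — violates constraint (c): syllable 1 coda contains /k/, which is not a licensed coda consonant → not permitted
[jpag] — σ1 onset /jp/ (2C), coda /g/ ok → permitted
[tbi.o] — σ1 onset /tb/ (2C), coda /∅/ ok; σ2 onset /∅/, coda /∅/ ok → permitted
Permitted: [pki], [ja], [ve], [jpag], [tbi.o] → 5.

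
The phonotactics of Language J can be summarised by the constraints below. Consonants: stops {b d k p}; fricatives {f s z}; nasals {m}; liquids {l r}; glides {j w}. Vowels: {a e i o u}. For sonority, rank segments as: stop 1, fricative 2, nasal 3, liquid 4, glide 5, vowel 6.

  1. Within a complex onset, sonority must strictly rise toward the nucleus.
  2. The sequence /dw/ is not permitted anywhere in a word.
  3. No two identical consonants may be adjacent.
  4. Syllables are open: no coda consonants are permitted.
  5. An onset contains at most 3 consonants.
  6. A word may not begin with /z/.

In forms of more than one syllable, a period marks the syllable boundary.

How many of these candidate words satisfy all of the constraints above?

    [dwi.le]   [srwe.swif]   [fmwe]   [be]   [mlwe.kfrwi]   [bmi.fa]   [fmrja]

3

[dwi.le] — violates constraint 2: contains banned sequence /dw/ → phonotactically illegal
[srwe.swif] — violates constraint 4: syllable 2 coda /f/ has 1 consonant (> 0) → phonotactically illegal
[fmwe] — σ1 onset /fmw/ (2→3→5 rises), coda /∅/ ok → phonotactically legal
[be] — σ1 onset /b/, coda /∅/ ok → phonotactically legal
[mlwe.kfrwi] — violates constraint 5: syllable 2 onset /kfrw/ has 4 consonants (> 3) → phonotactically illegal
[bmi.fa] — σ1 onset /bm/ (1→3 rises), coda /∅/ ok; σ2 onset /f/, coda /∅/ ok → phonotactically legal
[fmrja] — violates constraint 5: syllable 1 onset /fmrj/ has 4 consonants (> 3) → phonotactically illegal
Phonotactically legal: [fmwe], [be], [bmi.fa] → 3.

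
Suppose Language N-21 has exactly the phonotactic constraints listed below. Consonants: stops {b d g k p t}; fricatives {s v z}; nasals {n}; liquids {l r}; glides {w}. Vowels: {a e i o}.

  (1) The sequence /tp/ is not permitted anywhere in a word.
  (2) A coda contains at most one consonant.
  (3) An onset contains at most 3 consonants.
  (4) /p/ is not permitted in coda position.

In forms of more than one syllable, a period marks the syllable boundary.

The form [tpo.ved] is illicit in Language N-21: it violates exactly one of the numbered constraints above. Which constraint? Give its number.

[tpo.ved]: contains banned sequence /tp/.
This is a violation of constraint 1: "The sequence /tp/ is not permitted anywhere in a word."
The remaining constraints (2, 3, 4) are satisfied.

1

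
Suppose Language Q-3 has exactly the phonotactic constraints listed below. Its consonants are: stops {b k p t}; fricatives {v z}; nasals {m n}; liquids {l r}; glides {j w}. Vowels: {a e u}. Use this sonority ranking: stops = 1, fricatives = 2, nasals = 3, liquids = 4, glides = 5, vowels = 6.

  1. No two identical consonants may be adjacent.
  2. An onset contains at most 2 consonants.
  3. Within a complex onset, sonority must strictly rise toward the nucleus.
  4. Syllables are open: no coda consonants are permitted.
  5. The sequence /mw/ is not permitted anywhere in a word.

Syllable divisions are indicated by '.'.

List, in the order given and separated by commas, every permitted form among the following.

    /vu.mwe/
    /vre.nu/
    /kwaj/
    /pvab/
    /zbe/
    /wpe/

/vu.mwe/ — violates constraint 5: contains banned sequence /mw/ → not permitted
/vre.nu/ — σ1 onset /vr/ (2→4 rises), coda /∅/ ok; σ2 onset /n/, coda /∅/ ok → permitted
/kwaj/ — violates constraint 4: syllable 1 coda /j/ has 1 consonant (> 0) → not permitted
/pvab/ — violates constraint 4: syllable 1 coda /b/ has 1 consonant (> 0) → not permitted
/zbe/ — violates constraint 3: syllable 1 onset /zb/: /z/ (fricative, 2) → /b/ (stop, 1) does not rise → not permitted
/wpe/ — violates constraint 3: syllable 1 onset /wp/: /w/ (glide, 5) → /p/ (stop, 1) does not rise → not permitted

/vre.nu/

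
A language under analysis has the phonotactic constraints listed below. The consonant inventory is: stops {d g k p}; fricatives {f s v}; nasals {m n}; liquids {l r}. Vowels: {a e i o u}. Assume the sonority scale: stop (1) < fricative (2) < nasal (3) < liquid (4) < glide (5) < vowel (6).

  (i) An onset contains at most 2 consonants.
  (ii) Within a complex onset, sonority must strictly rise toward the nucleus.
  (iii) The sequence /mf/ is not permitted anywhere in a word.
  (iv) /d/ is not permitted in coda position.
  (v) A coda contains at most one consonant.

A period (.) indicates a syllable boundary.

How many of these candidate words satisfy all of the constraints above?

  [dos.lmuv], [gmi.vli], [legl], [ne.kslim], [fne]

2

[dos.lmuv] — violates constraint (ii): syllable 2 onset /lm/: /l/ (liquid, 4) → /m/ (nasal, 3) does not rise → phonotactically illegal
[gmi.vli] — σ1 onset /gm/ (1→3 rises), coda /∅/ ok; σ2 onset /vl/ (2→4 rises), coda /∅/ ok → phonotactically legal
[legl] — violates constraint (v): syllable 1 coda /gl/ has 2 consonants (> 1) → phonotactically illegal
[ne.kslim] — violates constraint (i): syllable 2 onset /ksl/ has 3 consonants (> 2) → phonotactically illegal
[fne] — σ1 onset /fn/ (2→3 rises), coda /∅/ ok → phonotactically legal
Phonotactically legal: [gmi.vli], [fne] → 2.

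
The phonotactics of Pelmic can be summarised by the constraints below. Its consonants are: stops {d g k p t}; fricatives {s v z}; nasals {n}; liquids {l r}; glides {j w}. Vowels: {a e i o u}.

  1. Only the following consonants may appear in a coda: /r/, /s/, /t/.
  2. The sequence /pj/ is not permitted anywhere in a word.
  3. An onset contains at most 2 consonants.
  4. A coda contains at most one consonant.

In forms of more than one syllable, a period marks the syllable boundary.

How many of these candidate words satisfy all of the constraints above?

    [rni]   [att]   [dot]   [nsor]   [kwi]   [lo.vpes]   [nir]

[rni] — σ1 onset /rn/ (2C), coda /∅/ ok → permitted
[att] — violates constraint 4: syllable 1 coda /tt/ has 2 consonants (> 1) → not permitted
[dot] — σ1 onset /d/, coda /t/ ok → permitted
[nsor] — σ1 onset /ns/ (2C), coda /r/ ok → permitted
[kwi] — σ1 onset /kw/ (2C), coda /∅/ ok → permitted
[lo.vpes] — σ1 onset /l/, coda /∅/ ok; σ2 onset /vp/ (2C), coda /s/ ok → permitted
[nir] — σ1 onset /n/, coda /r/ ok → permitted
Permitted: [rni], [dot], [nsor], [kwi], [lo.vpes], [nir] → 6.

6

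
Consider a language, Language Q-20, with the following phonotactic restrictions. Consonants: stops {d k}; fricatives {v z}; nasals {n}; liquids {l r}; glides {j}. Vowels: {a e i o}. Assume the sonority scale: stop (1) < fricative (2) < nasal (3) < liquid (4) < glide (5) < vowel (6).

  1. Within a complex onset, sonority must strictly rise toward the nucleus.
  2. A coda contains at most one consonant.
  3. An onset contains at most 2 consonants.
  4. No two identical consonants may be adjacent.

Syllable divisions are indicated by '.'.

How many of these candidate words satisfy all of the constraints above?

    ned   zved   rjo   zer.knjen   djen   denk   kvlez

3

ned — σ1 onset /n/, coda /d/ ok → phonotactically legal
zved — violates constraint 1: syllable 1 onset /zv/: /z/ (fricative, 2) → /v/ (fricative, 2) does not rise → phonotactically illegal
rjo — σ1 onset /rj/ (4→5 rises), coda /∅/ ok → phonotactically legal
zer.knjen — violates constraint 3: syllable 2 onset /knj/ has 3 consonants (> 2) → phonotactically illegal
djen — σ1 onset /dj/ (1→5 rises), coda /n/ ok → phonotactically legal
denk — violates constraint 2: syllable 1 coda /nk/ has 2 consonants (> 1) → phonotactically illegal
kvlez — violates constraint 3: syllable 1 onset /kvl/ has 3 consonants (> 2) → phonotactically illegal
Phonotactically legal: ned, rjo, djen → 3.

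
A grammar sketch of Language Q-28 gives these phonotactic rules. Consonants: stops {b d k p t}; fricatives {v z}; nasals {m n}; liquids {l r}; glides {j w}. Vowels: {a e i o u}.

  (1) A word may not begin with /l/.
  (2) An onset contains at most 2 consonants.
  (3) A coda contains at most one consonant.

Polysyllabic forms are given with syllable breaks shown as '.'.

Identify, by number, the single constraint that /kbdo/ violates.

2

/kbdo/: syllable 1 onset /kbd/ has 3 consonants (> 2).
This is a violation of constraint 2: "An onset contains at most 2 consonants."
The remaining constraints (1, 3) are satisfied.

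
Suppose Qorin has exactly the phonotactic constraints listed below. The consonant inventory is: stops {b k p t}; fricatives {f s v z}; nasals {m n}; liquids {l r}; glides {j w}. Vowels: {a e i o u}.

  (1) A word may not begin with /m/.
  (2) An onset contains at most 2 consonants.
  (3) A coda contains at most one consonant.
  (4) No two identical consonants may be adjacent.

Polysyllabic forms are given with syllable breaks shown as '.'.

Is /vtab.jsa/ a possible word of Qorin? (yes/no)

yes

/vtab.jsa/ — σ1 onset /vt/ (2C), coda /b/ ok; σ2 onset /js/ (2C), coda /∅/ ok → well-formed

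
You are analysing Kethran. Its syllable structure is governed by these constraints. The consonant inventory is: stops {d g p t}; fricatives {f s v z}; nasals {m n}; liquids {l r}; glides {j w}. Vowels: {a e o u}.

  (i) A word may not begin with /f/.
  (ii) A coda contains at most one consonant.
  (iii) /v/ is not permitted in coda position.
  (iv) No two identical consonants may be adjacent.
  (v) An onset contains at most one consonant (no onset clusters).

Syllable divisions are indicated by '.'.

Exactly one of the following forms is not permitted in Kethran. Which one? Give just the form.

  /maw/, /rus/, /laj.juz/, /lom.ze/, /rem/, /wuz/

/laj.juz/

/maw/ — σ1 onset /m/, coda /w/ ok → permitted
/rus/ — σ1 onset /r/, coda /s/ ok → permitted
/laj.juz/ — violates constraint (iv): adjacent identical consonants /jj/ → not permitted
/lom.ze/ — σ1 onset /l/, coda /m/ ok; σ2 onset /z/, coda /∅/ ok → permitted
/rem/ — σ1 onset /r/, coda /m/ ok → permitted
/wuz/ — σ1 onset /w/, coda /z/ ok → permitted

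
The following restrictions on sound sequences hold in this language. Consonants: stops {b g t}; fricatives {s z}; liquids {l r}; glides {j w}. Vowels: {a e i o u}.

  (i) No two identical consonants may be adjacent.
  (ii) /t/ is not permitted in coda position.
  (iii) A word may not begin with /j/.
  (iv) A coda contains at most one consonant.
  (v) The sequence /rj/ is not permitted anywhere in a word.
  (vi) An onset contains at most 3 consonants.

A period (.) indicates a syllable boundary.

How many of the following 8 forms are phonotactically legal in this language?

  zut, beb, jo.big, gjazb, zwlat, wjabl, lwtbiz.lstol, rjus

zut — violates constraint (ii): syllable 1 coda contains /t/ → phonotactically illegal
beb — σ1 onset /b/, coda /b/ ok → phonotactically legal
jo.big — violates constraint (iii): word begins with /j/ → phonotactically illegal
gjazb — violates constraint (iv): syllable 1 coda /zb/ has 2 consonants (> 1) → phonotactically illegal
zwlat — violates constraint (ii): syllable 1 coda contains /t/ → phonotactically illegal
wjabl — violates constraint (iv): syllable 1 coda /bl/ has 2 consonants (> 1) → phonotactically illegal
lwtbiz.lstol — violates constraint (vi): syllable 1 onset /lwtb/ has 4 consonants (> 3) → phonotactically illegal
rjus — violates constraint (v): contains banned sequence /rj/ → phonotactically illegal
Phonotactically legal: beb → 1.

1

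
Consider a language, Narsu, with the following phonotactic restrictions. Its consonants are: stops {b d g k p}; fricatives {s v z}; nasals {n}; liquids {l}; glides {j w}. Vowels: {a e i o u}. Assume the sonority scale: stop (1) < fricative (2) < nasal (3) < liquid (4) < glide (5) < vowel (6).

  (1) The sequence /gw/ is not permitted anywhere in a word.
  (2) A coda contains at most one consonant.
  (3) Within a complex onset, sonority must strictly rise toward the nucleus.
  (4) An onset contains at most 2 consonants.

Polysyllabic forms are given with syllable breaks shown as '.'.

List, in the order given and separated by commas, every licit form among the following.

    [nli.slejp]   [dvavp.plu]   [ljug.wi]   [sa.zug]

[sa.zug]

[nli.slejp] — violates constraint 2: syllable 2 coda /jp/ has 2 consonants (> 1) → illicit
[dvavp.plu] — violates constraint 2: syllable 1 coda /vp/ has 2 consonants (> 1) → illicit
[ljug.wi] — violates constraint 1: contains banned sequence /gw/ → illicit
[sa.zug] — σ1 onset /s/, coda /∅/ ok; σ2 onset /z/, coda /g/ ok → licit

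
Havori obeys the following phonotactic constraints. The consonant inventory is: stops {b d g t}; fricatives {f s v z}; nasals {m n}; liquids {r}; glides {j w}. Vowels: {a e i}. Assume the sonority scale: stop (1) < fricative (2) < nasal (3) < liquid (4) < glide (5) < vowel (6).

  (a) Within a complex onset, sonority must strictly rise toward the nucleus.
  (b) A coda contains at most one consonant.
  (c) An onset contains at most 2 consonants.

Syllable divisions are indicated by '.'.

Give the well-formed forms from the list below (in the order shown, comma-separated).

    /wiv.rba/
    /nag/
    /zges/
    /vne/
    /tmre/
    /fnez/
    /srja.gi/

/wiv.rba/ — violates constraint (a): syllable 2 onset /rb/: /r/ (liquid, 4) → /b/ (stop, 1) does not rise → ill-formed
/nag/ — σ1 onset /n/, coda /g/ ok → well-formed
/zges/ — violates constraint (a): syllable 1 onset /zg/: /z/ (fricative, 2) → /g/ (stop, 1) does not rise → ill-formed
/vne/ — σ1 onset /vn/ (2→3 rises), coda /∅/ ok → well-formed
/tmre/ — violates constraint (c): syllable 1 onset /tmr/ has 3 consonants (> 2) → ill-formed
/fnez/ — σ1 onset /fn/ (2→3 rises), coda /z/ ok → well-formed
/srja.gi/ — violates constraint (c): syllable 1 onset /srj/ has 3 consonants (> 2) → ill-formed

/nag/, /vne/, /fnez/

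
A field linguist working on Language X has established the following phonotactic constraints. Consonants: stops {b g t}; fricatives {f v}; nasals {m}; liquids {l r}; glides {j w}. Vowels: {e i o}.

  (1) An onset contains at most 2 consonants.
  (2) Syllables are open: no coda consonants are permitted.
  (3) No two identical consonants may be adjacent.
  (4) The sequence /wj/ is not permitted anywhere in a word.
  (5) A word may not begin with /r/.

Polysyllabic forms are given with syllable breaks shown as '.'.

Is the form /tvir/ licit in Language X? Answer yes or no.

/tvir/ — violates constraint 2: syllable 1 coda /r/ has 1 consonant (> 0) → illicit

no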